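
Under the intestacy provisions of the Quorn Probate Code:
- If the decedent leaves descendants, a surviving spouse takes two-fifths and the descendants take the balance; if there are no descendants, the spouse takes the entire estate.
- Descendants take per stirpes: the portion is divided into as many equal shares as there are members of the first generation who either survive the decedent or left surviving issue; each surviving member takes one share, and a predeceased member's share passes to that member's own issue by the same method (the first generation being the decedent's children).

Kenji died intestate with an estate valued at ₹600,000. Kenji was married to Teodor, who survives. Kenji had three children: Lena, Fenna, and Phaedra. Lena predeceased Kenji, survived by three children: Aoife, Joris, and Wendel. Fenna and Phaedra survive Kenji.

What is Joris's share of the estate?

Teodor takes two-fifths of ₹600,000 = ₹240,000. The remaining ₹360,000 passes to the descendants.
The descendants' portion (₹360,000) is divided into 3 shares of ₹120,000: Fenna and Phaedra each take ₹120,000; Lena's ₹120,000 share passes to Lena's issue.
Lena's share (₹120,000) is divided into 3 shares of ₹40,000: Aoife, Joris, and Wendel each take ₹40,000.

Joris receives ₹40,000.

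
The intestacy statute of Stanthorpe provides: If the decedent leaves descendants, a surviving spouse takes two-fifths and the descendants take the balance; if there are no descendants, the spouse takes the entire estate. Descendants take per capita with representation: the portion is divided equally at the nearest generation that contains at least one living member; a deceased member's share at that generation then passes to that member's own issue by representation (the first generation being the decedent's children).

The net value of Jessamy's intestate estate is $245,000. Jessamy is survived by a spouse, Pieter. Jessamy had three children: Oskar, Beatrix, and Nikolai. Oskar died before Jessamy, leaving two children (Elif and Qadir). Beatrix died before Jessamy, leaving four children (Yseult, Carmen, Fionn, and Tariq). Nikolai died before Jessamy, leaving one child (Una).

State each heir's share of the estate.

Pieter takes two-fifths of $245,000 = $98,000. The remaining $147,000 passes to the descendants.
No child survives, so the initial division is made at the grandchildren's generation.
The descendants' portion ($147,000) is divided into 7 shares of $21,000: Elif, Qadir, Yseult, Carmen, Fionn, Tariq, and Una each take $21,000.

Pieter: $98,000; Elif: $21,000; Qadir: $21,000; Yseult: $21,000; Carmen: $21,000; Fionn: $21,000; Tariq: $21,000; Una: $21,000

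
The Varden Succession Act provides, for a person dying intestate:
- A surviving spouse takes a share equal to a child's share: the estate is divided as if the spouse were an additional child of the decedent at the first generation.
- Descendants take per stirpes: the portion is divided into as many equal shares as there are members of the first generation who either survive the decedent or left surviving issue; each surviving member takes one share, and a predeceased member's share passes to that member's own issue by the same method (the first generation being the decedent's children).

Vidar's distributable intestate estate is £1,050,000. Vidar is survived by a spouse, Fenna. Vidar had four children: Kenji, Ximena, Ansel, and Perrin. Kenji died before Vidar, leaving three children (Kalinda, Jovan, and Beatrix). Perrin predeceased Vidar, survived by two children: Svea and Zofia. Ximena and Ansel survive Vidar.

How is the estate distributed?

Fenna: £210,000; Kalinda: £70,000; Jovan: £70,000; Beatrix: £70,000; Ximena: £210,000; Ansel: £210,000; Svea: £105,000; Zofia: £105,000

The spouse counts as an additional share at the children's level, so there are 5 primary shares of £210,000. Fenna takes one such share (£210,000).
The children's combined portion (£840,000) is divided into 4 shares of £210,000: Ximena and Ansel each take £210,000; Kenji's £210,000 share passes to Kenji's issue; Perrin's £210,000 share passes to Perrin's issue.
Kenji's share (£210,000) is divided into 3 shares of £70,000: Kalinda, Jovan, and Beatrix each take £70,000.
Perrin's share (£210,000) is divided into 2 shares of £105,000: Svea and Zofia each take £105,000.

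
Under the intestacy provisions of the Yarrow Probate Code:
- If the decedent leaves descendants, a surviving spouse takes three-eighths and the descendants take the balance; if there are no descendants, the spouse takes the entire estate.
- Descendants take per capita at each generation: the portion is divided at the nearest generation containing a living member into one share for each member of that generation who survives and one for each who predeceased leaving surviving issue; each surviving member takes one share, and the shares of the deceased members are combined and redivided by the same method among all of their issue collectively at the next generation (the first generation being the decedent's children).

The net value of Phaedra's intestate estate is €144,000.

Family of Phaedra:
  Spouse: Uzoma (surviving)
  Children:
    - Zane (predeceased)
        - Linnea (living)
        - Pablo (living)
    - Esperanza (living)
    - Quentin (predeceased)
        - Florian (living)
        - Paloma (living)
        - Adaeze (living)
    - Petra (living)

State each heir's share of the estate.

Uzoma: €54,000; Linnea: €9,000; Pablo: €9,000; Esperanza: €22,500; Florian: €9,000; Paloma: €9,000; Adaeze: €9,000; Petra: €22,500

Uzoma takes three-eighths of €144,000 = €54,000. The remaining €90,000 passes to the descendants.
The descendants' portion (€90,000) is divided at the children's generation into 4 shares of €22,500. Esperanza and Petra each take €22,500. The 2 shares of the deceased (Zane and Quentin) are combined into a pool of €45,000.
That pool (€45,000) is divided at the grandchildren's generation equally among Linnea, Pablo, Florian, Paloma, and Adaeze: €9,000 each.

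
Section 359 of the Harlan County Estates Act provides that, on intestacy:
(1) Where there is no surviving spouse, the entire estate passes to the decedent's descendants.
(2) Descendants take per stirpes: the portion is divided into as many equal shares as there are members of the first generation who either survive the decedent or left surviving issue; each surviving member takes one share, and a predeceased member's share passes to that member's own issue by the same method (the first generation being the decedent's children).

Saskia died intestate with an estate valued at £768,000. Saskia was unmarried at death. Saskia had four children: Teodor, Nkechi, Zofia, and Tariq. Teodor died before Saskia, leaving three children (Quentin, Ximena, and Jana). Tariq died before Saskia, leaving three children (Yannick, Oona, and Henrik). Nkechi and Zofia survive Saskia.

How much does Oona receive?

Oona receives £64,000.

The entire £768,000 passes to the descendants.
That amount (£768,000) is divided into 4 shares of £192,000: Nkechi and Zofia each take £192,000; Teodor's £192,000 share passes to Teodor's issue; Tariq's £192,000 share passes to Tariq's issue.
Teodor's share (£192,000) is divided into 3 shares of £64,000: Quentin, Ximena, and Jana each take £64,000.
Tariq's share (£192,000) is divided into 3 shares of £64,000: Yannick, Oona, and Henrik each take £64,000.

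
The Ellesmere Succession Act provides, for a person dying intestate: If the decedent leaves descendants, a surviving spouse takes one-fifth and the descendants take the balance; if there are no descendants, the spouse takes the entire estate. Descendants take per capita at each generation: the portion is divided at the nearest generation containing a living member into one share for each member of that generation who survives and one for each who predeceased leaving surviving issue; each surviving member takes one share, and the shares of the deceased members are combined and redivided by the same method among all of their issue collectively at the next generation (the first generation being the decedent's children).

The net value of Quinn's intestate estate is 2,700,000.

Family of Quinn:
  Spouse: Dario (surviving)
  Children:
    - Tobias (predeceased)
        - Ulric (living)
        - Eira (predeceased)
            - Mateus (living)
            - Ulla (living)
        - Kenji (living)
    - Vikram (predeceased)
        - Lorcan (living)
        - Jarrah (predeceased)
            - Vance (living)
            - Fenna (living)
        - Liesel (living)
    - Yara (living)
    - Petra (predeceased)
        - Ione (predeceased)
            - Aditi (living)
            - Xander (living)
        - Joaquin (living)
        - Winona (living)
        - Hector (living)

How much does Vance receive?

Vance receives 81,000.

Dario takes one-fifth of 2,700,000 = 540,000. The remaining 2,160,000 passes to the descendants.
The descendants' portion (2,160,000) is divided at the children's generation into 4 shares of 540,000. Yara takes 540,000. The 3 shares of the deceased (Tobias, Vikram, and Petra) are combined into a pool of 1,620,000.
That pool (1,620,000) is divided at the grandchildren's generation into 10 shares of 162,000. Ulric, Kenji, Lorcan, Liesel, Joaquin, Winona, and Hector each take 162,000. The 3 shares of the deceased (Eira, Jarrah, and Ione) are combined into a pool of 486,000.
That pool (486,000) is divided at the great-grandchildren's generation equally among Mateus, Ulla, Vance, Fenna, Aditi, and Xander: 81,000 each.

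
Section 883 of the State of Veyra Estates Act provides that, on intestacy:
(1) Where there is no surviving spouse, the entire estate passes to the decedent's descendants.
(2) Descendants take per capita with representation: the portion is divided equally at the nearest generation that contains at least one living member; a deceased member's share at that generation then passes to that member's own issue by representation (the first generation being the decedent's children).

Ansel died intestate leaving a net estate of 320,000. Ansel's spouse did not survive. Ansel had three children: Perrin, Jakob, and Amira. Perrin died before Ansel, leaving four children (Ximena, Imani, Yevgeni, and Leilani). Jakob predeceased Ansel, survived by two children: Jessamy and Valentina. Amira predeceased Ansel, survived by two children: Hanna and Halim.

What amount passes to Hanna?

The entire 320,000 passes to the descendants.
No child survives, so the initial division is made at the grandchildren's generation.
That amount (320,000) is divided into 8 shares of 40,000: Ximena, Imani, Yevgeni, Leilani, Jessamy, Valentina, Hanna, and Halim each take 40,000.

Hanna receives 40,000.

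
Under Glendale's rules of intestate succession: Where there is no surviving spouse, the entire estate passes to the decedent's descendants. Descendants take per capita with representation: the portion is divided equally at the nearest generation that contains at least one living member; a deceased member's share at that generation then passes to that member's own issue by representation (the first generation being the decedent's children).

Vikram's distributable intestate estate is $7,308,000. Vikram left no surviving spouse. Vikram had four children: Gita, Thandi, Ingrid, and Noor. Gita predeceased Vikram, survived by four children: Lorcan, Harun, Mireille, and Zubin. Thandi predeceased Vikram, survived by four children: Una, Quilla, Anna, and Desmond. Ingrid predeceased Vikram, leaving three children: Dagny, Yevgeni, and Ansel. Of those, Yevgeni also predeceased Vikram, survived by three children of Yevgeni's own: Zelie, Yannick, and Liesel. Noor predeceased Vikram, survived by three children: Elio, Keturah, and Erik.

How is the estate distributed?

The entire $7,308,000 passes to the descendants.
No child survives, so the initial division is made at the grandchildren's generation.
That amount ($7,308,000) is divided into 14 shares of $522,000: Lorcan, Harun, Mireille, Zubin, Una, Quilla, Anna, Desmond, Dagny, Ansel, Elio, Keturah, and Erik each take $522,000; Yevgeni's $522,000 share passes to Yevgeni's issue.
Yevgeni's share ($522,000) is divided into 3 shares of $174,000: Zelie, Yannick, and Liesel each take $174,000.

Lorcan: $522,000; Harun: $522,000; Mireille: $522,000; Zubin: $522,000; Una: $522,000; Quilla: $522,000; Anna: $522,000; Desmond: $522,000; Dagny: $522,000; Zelie: $174,000; Yannick: $174,000; Liesel: $174,000; Ansel: $522,000; Elio: $522,000; Keturah: $522,000; Erik: $522,000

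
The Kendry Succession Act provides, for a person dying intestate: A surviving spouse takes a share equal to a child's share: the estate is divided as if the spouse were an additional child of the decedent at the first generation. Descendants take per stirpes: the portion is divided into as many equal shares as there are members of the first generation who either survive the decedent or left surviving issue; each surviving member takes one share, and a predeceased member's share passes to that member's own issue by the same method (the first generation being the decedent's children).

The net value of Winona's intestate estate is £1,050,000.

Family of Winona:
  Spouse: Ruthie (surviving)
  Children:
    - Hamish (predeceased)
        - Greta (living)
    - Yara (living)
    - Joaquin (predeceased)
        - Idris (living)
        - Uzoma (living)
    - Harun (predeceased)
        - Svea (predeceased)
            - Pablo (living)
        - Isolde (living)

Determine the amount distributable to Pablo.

The spouse counts as an additional share at the children's level, so there are 5 primary shares of £210,000. Ruthie takes one such share (£210,000).
The children's combined portion (£840,000) is divided into 4 shares of £210,000: Yara takes £210,000; Hamish's £210,000 share passes to Hamish's issue; Joaquin's £210,000 share passes to Joaquin's issue; Harun's £210,000 share passes to Harun's issue.
Hamish's share (£210,000) passes entirely to Greta.
Joaquin's share (£210,000) is divided into 2 shares of £105,000: Idris and Uzoma each take £105,000.
Harun's share (£210,000) is divided into 2 shares of £105,000: Isolde takes £105,000; Svea's £105,000 share passes to Svea's issue.
Svea's share (£105,000) passes entirely to Pablo.

Pablo receives £105,000.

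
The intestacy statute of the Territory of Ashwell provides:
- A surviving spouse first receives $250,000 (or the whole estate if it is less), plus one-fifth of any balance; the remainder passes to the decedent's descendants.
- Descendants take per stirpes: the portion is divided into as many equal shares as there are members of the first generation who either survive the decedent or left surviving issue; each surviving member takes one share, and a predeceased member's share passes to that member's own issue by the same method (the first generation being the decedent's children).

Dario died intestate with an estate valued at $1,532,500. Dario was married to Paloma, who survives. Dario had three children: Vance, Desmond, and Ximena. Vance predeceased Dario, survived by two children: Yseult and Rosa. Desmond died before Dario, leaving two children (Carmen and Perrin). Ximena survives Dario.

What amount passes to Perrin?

Perrin receives $171,000.

Paloma first takes $250,000, leaving a balance of $1,282,500. Paloma then takes one-fifth of the balance ($256,500), for a total of $506,500. The remaining $1,026,000 passes to the descendants.
The descendants' portion ($1,026,000) is divided into 3 shares of $342,000: Ximena takes $342,000; Vance's $342,000 share passes to Vance's issue; Desmond's $342,000 share passes to Desmond's issue.
Vance's share ($342,000) is divided into 2 shares of $171,000: Yseult and Rosa each take $171,000.
Desmond's share ($342,000) is divided into 2 shares of $171,000: Carmen and Perrin each take $171,000.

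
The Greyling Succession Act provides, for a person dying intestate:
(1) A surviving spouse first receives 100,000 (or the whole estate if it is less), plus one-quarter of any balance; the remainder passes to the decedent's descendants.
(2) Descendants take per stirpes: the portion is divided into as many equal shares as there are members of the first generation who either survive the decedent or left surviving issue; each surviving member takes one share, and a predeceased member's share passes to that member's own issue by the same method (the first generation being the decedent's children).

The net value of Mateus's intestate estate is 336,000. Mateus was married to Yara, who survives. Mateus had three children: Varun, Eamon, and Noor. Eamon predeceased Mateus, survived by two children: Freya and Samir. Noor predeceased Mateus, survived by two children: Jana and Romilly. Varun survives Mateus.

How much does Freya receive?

Freya receives 29,500.

Yara first takes 100,000, leaving a balance of 236,000. Yara then takes one-quarter of the balance (59,000), for a total of 159,000. The remaining 177,000 passes to the descendants.
The descendants' portion (177,000) is divided into 3 shares of 59,000: Varun takes 59,000; Eamon's 59,000 share passes to Eamon's issue; Noor's 59,000 share passes to Noor's issue.
Eamon's share (59,000) is divided into 2 shares of 29,500: Freya and Samir each take 29,500.
Noor's share (59,000) is divided into 2 shares of 29,500: Jana and Romilly each take 29,500.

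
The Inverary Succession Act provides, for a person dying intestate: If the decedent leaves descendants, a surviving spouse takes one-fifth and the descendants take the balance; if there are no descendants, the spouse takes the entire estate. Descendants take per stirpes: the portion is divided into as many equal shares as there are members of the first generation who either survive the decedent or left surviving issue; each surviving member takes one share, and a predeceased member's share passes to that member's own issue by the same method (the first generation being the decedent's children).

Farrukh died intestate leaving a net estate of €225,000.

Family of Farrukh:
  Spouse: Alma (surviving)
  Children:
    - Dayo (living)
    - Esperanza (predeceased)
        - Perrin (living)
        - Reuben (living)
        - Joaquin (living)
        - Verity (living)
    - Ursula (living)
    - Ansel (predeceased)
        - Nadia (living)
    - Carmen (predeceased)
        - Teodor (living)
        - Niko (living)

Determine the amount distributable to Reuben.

Alma takes one-fifth of €225,000 = €45,000. The remaining €180,000 passes to the descendants.
The descendants' portion (€180,000) is divided into 5 shares of €36,000: Dayo and Ursula each take €36,000; Esperanza's €36,000 share passes to Esperanza's issue; Ansel's €36,000 share passes to Ansel's issue; Carmen's €36,000 share passes to Carmen's issue.
Esperanza's share (€36,000) is divided into 4 shares of €9,000: Perrin, Reuben, Joaquin, and Verity each take €9,000.
Ansel's share (€36,000) passes entirely to Nadia.
Carmen's share (€36,000) is divided into 2 shares of €18,000: Teodor and Niko each take €18,000.

Reuben receives €9,000.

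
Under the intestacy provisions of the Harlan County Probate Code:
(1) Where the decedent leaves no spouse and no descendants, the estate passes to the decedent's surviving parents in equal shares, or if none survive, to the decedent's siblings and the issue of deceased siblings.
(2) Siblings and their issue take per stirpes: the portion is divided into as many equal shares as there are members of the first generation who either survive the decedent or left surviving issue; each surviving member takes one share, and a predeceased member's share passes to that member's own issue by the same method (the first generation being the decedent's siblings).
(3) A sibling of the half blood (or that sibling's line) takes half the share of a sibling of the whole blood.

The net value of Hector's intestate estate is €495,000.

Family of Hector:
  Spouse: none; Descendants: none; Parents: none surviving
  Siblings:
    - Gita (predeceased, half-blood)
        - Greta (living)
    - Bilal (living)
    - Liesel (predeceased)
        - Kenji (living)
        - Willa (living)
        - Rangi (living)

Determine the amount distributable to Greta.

Greta receives €99,000.

The entire €495,000 passes to the siblings and their issue.
Counting each half-blood sibling's line as half a unit, there are 5/2 units in €495,000, so one unit is €198,000. Whole-blood lines (Bilal and Liesel) take €198,000 each; half-blood lines (Gita) take €99,000 each.
Gita's share (€99,000) passes entirely to Greta.
Liesel's share (€198,000) is divided into 3 shares of €66,000: Kenji, Willa, and Rangi each take €66,000.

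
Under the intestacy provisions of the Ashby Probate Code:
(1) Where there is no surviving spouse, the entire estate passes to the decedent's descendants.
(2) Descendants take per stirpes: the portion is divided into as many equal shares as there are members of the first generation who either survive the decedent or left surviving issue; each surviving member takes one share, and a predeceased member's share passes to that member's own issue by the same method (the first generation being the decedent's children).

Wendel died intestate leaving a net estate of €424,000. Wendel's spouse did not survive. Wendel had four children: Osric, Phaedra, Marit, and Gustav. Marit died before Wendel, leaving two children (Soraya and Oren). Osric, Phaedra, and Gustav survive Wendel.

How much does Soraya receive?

The entire €424,000 passes to the descendants.
That amount (€424,000) is divided into 4 shares of €106,000: Osric, Phaedra, and Gustav each take €106,000; Marit's €106,000 share passes to Marit's issue.
Marit's share (€106,000) is divided into 2 shares of €53,000: Soraya and Oren each take €53,000.

Soraya receives €53,000.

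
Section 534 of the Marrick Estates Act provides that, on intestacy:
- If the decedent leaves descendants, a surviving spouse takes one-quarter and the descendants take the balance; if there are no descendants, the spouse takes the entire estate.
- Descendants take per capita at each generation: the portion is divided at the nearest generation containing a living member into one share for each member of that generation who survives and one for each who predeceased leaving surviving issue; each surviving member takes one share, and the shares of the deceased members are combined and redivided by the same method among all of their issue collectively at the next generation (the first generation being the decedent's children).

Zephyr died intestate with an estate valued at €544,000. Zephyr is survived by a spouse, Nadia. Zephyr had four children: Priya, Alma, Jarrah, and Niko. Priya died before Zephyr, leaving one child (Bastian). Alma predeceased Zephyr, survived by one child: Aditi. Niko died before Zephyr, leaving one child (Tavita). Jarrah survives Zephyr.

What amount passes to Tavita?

Nadia takes one-quarter of €544,000 = €136,000. The remaining €408,000 passes to the descendants.
The descendants' portion (€408,000) is divided at the children's generation into 4 shares of €102,000. Jarrah takes €102,000. The 3 shares of the deceased (Priya, Alma, and Niko) are combined into a pool of €306,000.
That pool (€306,000) is divided at the grandchildren's generation equally among Bastian, Aditi, and Tavita: €102,000 each.

Tavita receives €102,000.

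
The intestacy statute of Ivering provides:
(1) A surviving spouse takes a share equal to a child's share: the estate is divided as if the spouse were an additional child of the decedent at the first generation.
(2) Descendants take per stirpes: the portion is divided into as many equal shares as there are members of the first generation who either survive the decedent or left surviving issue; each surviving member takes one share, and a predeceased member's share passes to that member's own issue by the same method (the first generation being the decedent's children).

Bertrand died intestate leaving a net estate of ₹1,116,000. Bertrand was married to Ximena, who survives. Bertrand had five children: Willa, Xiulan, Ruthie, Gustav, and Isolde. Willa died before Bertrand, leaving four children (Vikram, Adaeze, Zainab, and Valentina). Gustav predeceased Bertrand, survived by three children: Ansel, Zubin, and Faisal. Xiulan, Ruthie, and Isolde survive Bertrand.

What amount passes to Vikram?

Vikram receives ₹46,500.

The spouse counts as an additional share at the children's level, so there are 6 primary shares of ₹186,000. Ximena takes one such share (₹186,000).
The children's combined portion (₹930,000) is divided into 5 shares of ₹186,000: Xiulan, Ruthie, and Isolde each take ₹186,000; Willa's ₹186,000 share passes to Willa's issue; Gustav's ₹186,000 share passes to Gustav's issue.
Willa's share (₹186,000) is divided into 4 shares of ₹46,500: Vikram, Adaeze, Zainab, and Valentina each take ₹46,500.
Gustav's share (₹186,000) is divided into 3 shares of ₹62,000: Ansel, Zubin, and Faisal each take ₹62,000.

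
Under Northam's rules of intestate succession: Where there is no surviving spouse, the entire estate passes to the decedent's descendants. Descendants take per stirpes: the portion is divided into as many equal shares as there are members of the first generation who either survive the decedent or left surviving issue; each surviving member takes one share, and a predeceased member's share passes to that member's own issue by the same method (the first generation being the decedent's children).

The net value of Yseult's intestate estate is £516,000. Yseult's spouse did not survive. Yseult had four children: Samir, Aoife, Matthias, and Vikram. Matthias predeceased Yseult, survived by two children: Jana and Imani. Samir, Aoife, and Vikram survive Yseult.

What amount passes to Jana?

The entire £516,000 passes to the descendants.
That amount (£516,000) is divided into 4 shares of £129,000: Samir, Aoife, and Vikram each take £129,000; Matthias's £129,000 share passes to Matthias's issue.
Matthias's share (£129,000) is divided into 2 shares of £64,500: Jana and Imani each take £64,500.

Jana receives £64,500.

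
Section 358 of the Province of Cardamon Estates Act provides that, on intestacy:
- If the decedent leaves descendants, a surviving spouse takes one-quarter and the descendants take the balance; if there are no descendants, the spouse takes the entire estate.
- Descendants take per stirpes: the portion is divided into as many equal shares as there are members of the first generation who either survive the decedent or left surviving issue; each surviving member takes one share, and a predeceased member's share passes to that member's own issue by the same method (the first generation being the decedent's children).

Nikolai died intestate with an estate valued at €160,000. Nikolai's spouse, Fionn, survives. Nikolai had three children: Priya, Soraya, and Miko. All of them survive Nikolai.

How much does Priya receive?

Fionn takes one-quarter of €160,000 = €40,000. The remaining €120,000 passes to the descendants.
The descendants' portion (€120,000) is divided into 3 shares of €40,000: Priya, Soraya, and Miko each take €40,000.

Priya receives €40,000.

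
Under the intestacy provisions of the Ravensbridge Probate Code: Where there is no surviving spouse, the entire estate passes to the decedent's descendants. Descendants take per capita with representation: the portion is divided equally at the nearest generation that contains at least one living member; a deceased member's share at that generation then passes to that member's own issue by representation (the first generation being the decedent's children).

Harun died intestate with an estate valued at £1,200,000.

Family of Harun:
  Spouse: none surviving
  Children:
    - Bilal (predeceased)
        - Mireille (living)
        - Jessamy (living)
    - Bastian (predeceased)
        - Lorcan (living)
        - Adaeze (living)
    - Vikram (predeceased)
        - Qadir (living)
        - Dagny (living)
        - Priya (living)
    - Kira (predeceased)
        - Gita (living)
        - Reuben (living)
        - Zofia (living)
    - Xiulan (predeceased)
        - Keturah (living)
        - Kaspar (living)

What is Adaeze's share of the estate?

The entire £1,200,000 passes to the descendants.
No child survives, so the initial division is made at the grandchildren's generation.
That amount (£1,200,000) is divided into 12 shares of £100,000: Mireille, Jessamy, Lorcan, Adaeze, Qadir, Dagny, Priya, Gita, Reuben, Zofia, Keturah, and Kaspar each take £100,000.

Adaeze receives £100,000.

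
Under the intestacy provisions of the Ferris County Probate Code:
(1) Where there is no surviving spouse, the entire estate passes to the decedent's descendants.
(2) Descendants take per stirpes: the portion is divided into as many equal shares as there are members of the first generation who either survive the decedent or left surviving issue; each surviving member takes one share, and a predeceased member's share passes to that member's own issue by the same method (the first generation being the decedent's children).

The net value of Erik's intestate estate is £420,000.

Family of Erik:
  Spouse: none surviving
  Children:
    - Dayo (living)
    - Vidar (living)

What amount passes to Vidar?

The entire £420,000 passes to the descendants.
That amount (£420,000) is divided into 2 shares of £210,000: Dayo and Vidar each take £210,000.

Vidar receives £210,000.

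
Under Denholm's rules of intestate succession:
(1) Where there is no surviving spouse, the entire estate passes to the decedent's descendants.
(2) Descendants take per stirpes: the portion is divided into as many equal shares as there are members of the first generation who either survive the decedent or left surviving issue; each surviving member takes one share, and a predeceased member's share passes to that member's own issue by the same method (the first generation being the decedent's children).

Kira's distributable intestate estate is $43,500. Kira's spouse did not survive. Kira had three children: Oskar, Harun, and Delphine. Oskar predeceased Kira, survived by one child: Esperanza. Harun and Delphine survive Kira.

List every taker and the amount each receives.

Esperanza: $14,500; Harun: $14,500; Delphine: $14,500

The entire $43,500 passes to the descendants.
That amount ($43,500) is divided into 3 shares of $14,500: Harun and Delphine each take $14,500; Oskar's $14,500 share passes to Oskar's issue.
Oskar's share ($14,500) passes entirely to Esperanza.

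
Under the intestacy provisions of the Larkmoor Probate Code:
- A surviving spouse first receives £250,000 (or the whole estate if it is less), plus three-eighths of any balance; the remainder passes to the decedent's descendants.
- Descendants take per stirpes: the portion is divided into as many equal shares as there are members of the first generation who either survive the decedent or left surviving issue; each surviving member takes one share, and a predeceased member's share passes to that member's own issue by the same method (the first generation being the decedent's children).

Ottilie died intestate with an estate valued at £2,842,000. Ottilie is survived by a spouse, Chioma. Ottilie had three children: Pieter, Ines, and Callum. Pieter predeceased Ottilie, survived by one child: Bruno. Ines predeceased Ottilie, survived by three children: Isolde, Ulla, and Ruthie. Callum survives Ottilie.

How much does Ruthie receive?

Ruthie receives £180,000.

Chioma first takes £250,000, leaving a balance of £2,592,000. Chioma then takes three-eighths of the balance (£972,000), for a total of £1,222,000. The remaining £1,620,000 passes to the descendants.
The descendants' portion (£1,620,000) is divided into 3 shares of £540,000: Callum takes £540,000; Pieter's £540,000 share passes to Pieter's issue; Ines's £540,000 share passes to Ines's issue.
Pieter's share (£540,000) passes entirely to Bruno.
Ines's share (£540,000) is divided into 3 shares of £180,000: Isolde, Ulla, and Ruthie each take £180,000.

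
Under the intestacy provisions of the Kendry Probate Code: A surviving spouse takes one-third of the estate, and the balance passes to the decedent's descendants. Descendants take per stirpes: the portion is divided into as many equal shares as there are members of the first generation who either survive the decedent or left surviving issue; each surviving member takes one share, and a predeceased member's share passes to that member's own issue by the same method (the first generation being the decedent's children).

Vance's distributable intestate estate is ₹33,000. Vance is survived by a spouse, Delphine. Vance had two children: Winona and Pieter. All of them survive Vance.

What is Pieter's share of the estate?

Delphine takes one-third of ₹33,000 = ₹11,000. The remaining ₹22,000 passes to the descendants.
The descendants' portion (₹22,000) is divided into 2 shares of ₹11,000: Winona and Pieter each take ₹11,000.

Pieter receives ₹11,000.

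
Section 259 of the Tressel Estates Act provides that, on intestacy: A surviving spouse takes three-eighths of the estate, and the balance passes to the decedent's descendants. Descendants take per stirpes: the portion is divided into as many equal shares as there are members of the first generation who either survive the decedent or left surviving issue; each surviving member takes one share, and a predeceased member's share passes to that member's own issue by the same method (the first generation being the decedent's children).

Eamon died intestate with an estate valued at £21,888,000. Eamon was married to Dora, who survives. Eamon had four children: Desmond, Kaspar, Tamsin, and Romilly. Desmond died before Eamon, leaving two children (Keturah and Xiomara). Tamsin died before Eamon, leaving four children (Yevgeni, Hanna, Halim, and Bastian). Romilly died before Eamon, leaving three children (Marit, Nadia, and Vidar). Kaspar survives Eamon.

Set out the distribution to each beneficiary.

Dora takes three-eighths of £21,888,000 = £8,208,000. The remaining £13,680,000 passes to the descendants.
The descendants' portion (£13,680,000) is divided into 4 shares of £3,420,000: Kaspar takes £3,420,000; Desmond's £3,420,000 share passes to Desmond's issue; Tamsin's £3,420,000 share passes to Tamsin's issue; Romilly's £3,420,000 share passes to Romilly's issue.
Desmond's share (£3,420,000) is divided into 2 shares of £1,710,000: Keturah and Xiomara each take £1,710,000.
Tamsin's share (£3,420,000) is divided into 4 shares of £855,000: Yevgeni, Hanna, Halim, and Bastian each take £855,000.
Romilly's share (£3,420,000) is divided into 3 shares of £1,140,000: Marit, Nadia, and Vidar each take £1,140,000.

Dora: £8,208,000; Keturah: £1,710,000; Xiomara: £1,710,000; Kaspar: £3,420,000; Yevgeni: £855,000; Hanna: £855,000; Halim: £855,000; Bastian: £855,000; Marit: £1,140,000; Nadia: £1,140,000; Vidar: £1,140,000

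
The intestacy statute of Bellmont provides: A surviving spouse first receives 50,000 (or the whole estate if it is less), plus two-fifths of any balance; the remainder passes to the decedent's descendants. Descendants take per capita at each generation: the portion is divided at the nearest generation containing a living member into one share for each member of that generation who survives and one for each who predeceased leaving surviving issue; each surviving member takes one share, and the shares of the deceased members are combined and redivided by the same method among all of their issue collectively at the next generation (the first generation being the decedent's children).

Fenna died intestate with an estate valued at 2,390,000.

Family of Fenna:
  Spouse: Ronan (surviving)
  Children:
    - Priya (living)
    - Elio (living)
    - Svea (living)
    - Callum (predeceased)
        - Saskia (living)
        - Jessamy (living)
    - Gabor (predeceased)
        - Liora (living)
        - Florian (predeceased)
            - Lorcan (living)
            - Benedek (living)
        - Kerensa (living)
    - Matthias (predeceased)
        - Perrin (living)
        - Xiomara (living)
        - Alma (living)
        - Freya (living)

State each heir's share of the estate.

Ronan first takes 50,000, leaving a balance of 2,340,000. Ronan then takes two-fifths of the balance (936,000), for a total of 986,000. The remaining 1,404,000 passes to the descendants.
The descendants' portion (1,404,000) is divided at the children's generation into 6 shares of 234,000. Priya, Elio, and Svea each take 234,000. The 3 shares of the deceased (Callum, Gabor, and Matthias) are combined into a pool of 702,000.
That pool (702,000) is divided at the grandchildren's generation into 9 shares of 78,000. Saskia, Jessamy, Liora, Kerensa, Perrin, Xiomara, Alma, and Freya each take 78,000. The remaining share for the deceased Florian (78,000) is carried to the next generation.
That pool (78,000) is divided at the great-grandchildren's generation equally among Lorcan and Benedek: 39,000 each.

Ronan: 986,000; Priya: 234,000; Elio: 234,000; Svea: 234,000; Saskia: 78,000; Jessamy: 78,000; Liora: 78,000; Lorcan: 39,000; Benedek: 39,000; Kerensa: 78,000; Perrin: 78,000; Xiomara: 78,000; Alma: 78,000; Freya: 78,000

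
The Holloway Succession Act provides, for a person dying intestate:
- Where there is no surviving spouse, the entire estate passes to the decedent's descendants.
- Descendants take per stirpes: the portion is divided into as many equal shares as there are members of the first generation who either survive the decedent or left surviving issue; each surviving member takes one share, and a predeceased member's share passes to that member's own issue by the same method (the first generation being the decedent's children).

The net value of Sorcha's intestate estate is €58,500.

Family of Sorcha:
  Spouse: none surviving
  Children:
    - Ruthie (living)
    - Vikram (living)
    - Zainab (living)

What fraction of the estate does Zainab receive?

Zainab receives 1/3 of the estate.

The entire €58,500 passes to the descendants.
That amount (€58,500) is divided into 3 shares of €19,500: Ruthie, Vikram, and Zainab each take €19,500.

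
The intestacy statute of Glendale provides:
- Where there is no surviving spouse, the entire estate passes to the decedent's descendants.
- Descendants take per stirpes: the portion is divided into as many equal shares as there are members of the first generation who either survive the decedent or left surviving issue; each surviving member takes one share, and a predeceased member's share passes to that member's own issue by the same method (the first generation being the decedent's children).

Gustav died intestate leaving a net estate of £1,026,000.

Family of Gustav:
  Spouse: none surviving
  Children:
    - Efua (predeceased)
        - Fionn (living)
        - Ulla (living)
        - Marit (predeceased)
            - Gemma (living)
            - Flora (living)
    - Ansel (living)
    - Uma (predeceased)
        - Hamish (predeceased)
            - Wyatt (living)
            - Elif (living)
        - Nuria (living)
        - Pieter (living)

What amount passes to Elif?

The entire £1,026,000 passes to the descendants.
That amount (£1,026,000) is divided into 3 shares of £342,000: Ansel takes £342,000; Efua's £342,000 share passes to Efua's issue; Uma's £342,000 share passes to Uma's issue.
Efua's share (£342,000) is divided into 3 shares of £114,000: Fionn and Ulla each take £114,000; Marit's £114,000 share passes to Marit's issue.
Marit's share (£114,000) is divided into 2 shares of £57,000: Gemma and Flora each take £57,000.
Uma's share (£342,000) is divided into 3 shares of £114,000: Nuria and Pieter each take £114,000; Hamish's £114,000 share passes to Hamish's issue.
Hamish's share (£114,000) is divided into 2 shares of £57,000: Wyatt and Elif each take £57,000.

Elif receives £57,000.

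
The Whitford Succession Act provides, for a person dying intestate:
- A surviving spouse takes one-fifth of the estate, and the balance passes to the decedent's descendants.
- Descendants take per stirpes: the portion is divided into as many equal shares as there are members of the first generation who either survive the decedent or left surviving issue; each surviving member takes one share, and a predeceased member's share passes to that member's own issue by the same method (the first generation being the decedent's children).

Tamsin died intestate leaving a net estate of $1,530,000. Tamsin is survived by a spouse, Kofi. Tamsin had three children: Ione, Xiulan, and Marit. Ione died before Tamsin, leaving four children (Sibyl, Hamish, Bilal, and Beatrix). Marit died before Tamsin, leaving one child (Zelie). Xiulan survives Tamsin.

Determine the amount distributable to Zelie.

Kofi takes one-fifth of $1,530,000 = $306,000. The remaining $1,224,000 passes to the descendants.
The descendants' portion ($1,224,000) is divided into 3 shares of $408,000: Xiulan takes $408,000; Ione's $408,000 share passes to Ione's issue; Marit's $408,000 share passes to Marit's issue.
Ione's share ($408,000) is divided into 4 shares of $102,000: Sibyl, Hamish, Bilal, and Beatrix each take $102,000.
Marit's share ($408,000) passes entirely to Zelie.

Zelie receives $408,000.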